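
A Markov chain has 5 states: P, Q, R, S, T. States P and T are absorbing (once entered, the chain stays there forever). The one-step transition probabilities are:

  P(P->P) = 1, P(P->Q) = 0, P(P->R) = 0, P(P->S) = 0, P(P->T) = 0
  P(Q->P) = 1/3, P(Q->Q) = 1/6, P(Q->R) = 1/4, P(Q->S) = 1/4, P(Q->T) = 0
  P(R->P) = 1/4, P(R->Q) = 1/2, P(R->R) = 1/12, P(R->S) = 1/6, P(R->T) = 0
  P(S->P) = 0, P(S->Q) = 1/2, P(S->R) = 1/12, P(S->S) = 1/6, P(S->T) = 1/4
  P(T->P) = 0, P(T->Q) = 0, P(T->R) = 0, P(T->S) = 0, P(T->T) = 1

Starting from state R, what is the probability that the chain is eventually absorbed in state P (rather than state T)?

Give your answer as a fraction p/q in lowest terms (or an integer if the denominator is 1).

Let a_i = P(absorbed in P | start in state i).
Boundary conditions: a_P = 1, a_T = 0.
For each transient state i, a_i = sum_j P(i->j) * a_j:
  a_Q = 1/3*a_P + 1/6*a_Q + 1/4*a_R + 1/4*a_S + 0*a_T
  a_R = 1/4*a_P + 1/2*a_Q + 1/12*a_R + 1/6*a_S + 0*a_T
  a_S = 0*a_P + 1/2*a_Q + 1/12*a_R + 1/6*a_S + 1/4*a_T

Substituting a_P = 1 and a_T = 0, rearrange to (I - Q) a = r where r[i] = P(i -> P):
  [5/6, -1/4, -1/4] . (a_Q, a_R, a_S) = 1/3
  [-1/2, 11/12, -1/6] . (a_Q, a_R, a_S) = 1/4
  [-1/2, -1/12, 5/6] . (a_Q, a_R, a_S) = 0

Solving yields:
  a_Q = 59/72
  a_R = 89/108
  a_S = 31/54

Starting state is R, so the absorption probability is a_R = 89/108.

Answer: 89/108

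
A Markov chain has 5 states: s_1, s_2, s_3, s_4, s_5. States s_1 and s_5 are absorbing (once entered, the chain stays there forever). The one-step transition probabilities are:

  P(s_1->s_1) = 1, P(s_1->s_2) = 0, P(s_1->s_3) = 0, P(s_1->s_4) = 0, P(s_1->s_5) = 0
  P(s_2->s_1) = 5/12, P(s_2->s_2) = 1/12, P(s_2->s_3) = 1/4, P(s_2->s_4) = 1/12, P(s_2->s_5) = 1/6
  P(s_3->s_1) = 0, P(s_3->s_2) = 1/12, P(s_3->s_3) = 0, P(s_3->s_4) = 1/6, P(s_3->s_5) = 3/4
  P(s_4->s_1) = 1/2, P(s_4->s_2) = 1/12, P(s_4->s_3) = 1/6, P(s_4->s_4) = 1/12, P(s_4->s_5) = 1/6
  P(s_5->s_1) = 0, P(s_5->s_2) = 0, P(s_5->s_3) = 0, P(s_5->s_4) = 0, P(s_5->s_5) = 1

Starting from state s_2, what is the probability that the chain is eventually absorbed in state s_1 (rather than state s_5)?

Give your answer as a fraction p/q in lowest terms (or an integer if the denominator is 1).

Let a_i = P(absorbed in s_1 | start in state i).
Boundary conditions: a_s_1 = 1, a_s_5 = 0.
For each transient state i, a_i = sum_j P(i->j) * a_j:
  a_s_2 = 5/12*a_s_1 + 1/12*a_s_2 + 1/4*a_s_3 + 1/12*a_s_4 + 1/6*a_s_5
  a_s_3 = 0*a_s_1 + 1/12*a_s_2 + 0*a_s_3 + 1/6*a_s_4 + 3/4*a_s_5
  a_s_4 = 1/2*a_s_1 + 1/12*a_s_2 + 1/6*a_s_3 + 1/12*a_s_4 + 1/6*a_s_5

Substituting a_s_1 = 1 and a_s_5 = 0, rearrange to (I - Q) a = r where r[i] = P(i -> s_1):
  [11/12, -1/4, -1/12] . (a_s_2, a_s_3, a_s_4) = 5/12
  [-1/12, 1, -1/6] . (a_s_2, a_s_3, a_s_4) = 0
  [-1/12, -1/6, 11/12] . (a_s_2, a_s_3, a_s_4) = 1/2

Solving yields:
  a_s_2 = 748/1355
  a_s_3 = 203/1355
  a_s_4 = 844/1355

Starting state is s_2, so the absorption probability is a_s_2 = 748/1355.

Answer: 748/1355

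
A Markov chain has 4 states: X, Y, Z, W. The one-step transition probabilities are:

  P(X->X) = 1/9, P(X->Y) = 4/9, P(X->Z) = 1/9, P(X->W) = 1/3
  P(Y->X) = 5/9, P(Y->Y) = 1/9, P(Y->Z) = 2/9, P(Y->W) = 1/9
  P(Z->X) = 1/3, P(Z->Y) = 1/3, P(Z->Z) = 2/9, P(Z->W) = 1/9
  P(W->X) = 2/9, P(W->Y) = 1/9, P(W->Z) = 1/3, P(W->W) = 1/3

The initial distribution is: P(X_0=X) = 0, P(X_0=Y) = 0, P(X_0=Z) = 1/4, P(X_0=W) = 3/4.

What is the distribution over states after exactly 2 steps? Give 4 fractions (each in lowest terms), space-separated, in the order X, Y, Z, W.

Answer: 23/81 85/324 73/324 37/162

Derivation:
Propagating the distribution step by step (d_{t+1} = d_t * P):
d_0 = (X=0, Y=0, Z=1/4, W=3/4)
  d_1[X] = 0*1/9 + 0*5/9 + 1/4*1/3 + 3/4*2/9 = 1/4
  d_1[Y] = 0*4/9 + 0*1/9 + 1/4*1/3 + 3/4*1/9 = 1/6
  d_1[Z] = 0*1/9 + 0*2/9 + 1/4*2/9 + 3/4*1/3 = 11/36
  d_1[W] = 0*1/3 + 0*1/9 + 1/4*1/9 + 3/4*1/3 = 5/18
d_1 = (X=1/4, Y=1/6, Z=11/36, W=5/18)
  d_2[X] = 1/4*1/9 + 1/6*5/9 + 11/36*1/3 + 5/18*2/9 = 23/81
  d_2[Y] = 1/4*4/9 + 1/6*1/9 + 11/36*1/3 + 5/18*1/9 = 85/324
  d_2[Z] = 1/4*1/9 + 1/6*2/9 + 11/36*2/9 + 5/18*1/3 = 73/324
  d_2[W] = 1/4*1/3 + 1/6*1/9 + 11/36*1/9 + 5/18*1/3 = 37/162
d_2 = (X=23/81, Y=85/324, Z=73/324, W=37/162)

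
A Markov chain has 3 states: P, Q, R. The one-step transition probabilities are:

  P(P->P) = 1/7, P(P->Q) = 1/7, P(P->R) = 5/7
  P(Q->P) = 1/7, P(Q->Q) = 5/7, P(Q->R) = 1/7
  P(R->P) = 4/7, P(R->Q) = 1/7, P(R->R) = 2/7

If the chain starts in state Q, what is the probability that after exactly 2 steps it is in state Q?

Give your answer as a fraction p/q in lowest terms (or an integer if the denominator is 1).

Computing P^2 by repeated multiplication:
P^1 =
  P: [1/7, 1/7, 5/7]
  Q: [1/7, 5/7, 1/7]
  R: [4/7, 1/7, 2/7]
P^2 =
  P: [22/49, 11/49, 16/49]
  Q: [10/49, 27/49, 12/49]
  R: [13/49, 11/49, 25/49]

(P^2)[Q -> Q] = 27/49

Answer: 27/49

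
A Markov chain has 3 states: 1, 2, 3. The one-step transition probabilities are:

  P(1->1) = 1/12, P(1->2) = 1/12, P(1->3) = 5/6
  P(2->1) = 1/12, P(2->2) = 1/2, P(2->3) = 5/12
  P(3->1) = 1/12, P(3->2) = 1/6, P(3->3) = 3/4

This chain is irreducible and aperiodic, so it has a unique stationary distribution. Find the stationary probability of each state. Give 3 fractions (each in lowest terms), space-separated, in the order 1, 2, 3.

Answer: 1/12 23/96 65/96

Derivation:
The stationary distribution satisfies pi = pi * P, i.e.:
  pi_1 = 1/12*pi_1 + 1/12*pi_2 + 1/12*pi_3
  pi_2 = 1/12*pi_1 + 1/2*pi_2 + 1/6*pi_3
  pi_3 = 5/6*pi_1 + 5/12*pi_2 + 3/4*pi_3
with normalization: pi_1 + pi_2 + pi_3 = 1.

Using the first 2 balance equations plus normalization, the linear system A*pi = b is:
  [-11/12, 1/12, 1/12] . pi = 0
  [1/12, -1/2, 1/6] . pi = 0
  [1, 1, 1] . pi = 1

Solving yields:
  pi_1 = 1/12
  pi_2 = 23/96
  pi_3 = 65/96

Verification (pi * P):
  1/12*1/12 + 23/96*1/12 + 65/96*1/12 = 1/12 = pi_1  (ok)
  1/12*1/12 + 23/96*1/2 + 65/96*1/6 = 23/96 = pi_2  (ok)
  1/12*5/6 + 23/96*5/12 + 65/96*3/4 = 65/96 = pi_3  (ok)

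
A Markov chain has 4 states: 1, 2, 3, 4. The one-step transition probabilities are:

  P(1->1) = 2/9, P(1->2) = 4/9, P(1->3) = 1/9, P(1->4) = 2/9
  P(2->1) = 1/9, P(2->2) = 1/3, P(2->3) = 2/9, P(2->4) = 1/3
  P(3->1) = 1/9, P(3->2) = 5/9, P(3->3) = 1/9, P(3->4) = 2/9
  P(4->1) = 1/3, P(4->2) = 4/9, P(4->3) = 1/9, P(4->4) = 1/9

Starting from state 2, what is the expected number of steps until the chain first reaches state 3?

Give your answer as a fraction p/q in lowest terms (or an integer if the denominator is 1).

Let h_i = expected steps to first reach 3 from state i.
Boundary: h_3 = 0.
First-step equations for the other states:
  h_1 = 1 + 2/9*h_1 + 4/9*h_2 + 1/9*h_3 + 2/9*h_4
  h_2 = 1 + 1/9*h_1 + 1/3*h_2 + 2/9*h_3 + 1/3*h_4
  h_4 = 1 + 1/3*h_1 + 4/9*h_2 + 1/9*h_3 + 1/9*h_4

Substituting h_3 = 0 and rearranging gives the linear system (I - Q) h = 1:
  [7/9, -4/9, -2/9] . (h_1, h_2, h_4) = 1
  [-1/9, 2/3, -1/3] . (h_1, h_2, h_4) = 1
  [-1/3, -4/9, 8/9] . (h_1, h_2, h_4) = 1

Solving yields:
  h_1 = 45/7
  h_2 = 81/14
  h_4 = 45/7

Starting state is 2, so the expected hitting time is h_2 = 81/14.

Answer: 81/14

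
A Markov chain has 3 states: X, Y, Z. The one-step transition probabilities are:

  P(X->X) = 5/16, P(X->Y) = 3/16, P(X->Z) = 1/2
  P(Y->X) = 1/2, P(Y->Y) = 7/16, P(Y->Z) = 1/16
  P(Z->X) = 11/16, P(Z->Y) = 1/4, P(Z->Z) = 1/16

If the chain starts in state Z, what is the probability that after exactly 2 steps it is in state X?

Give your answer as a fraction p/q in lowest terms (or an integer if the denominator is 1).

Answer: 49/128

Derivation:
Computing P^2 by repeated multiplication:
P^1 =
  X: [5/16, 3/16, 1/2]
  Y: [1/2, 7/16, 1/16]
  Z: [11/16, 1/4, 1/16]
P^2 =
  X: [137/256, 17/64, 51/256]
  Y: [107/256, 77/256, 9/32]
  Z: [49/128, 65/256, 93/256]

(P^2)[Z -> X] = 49/128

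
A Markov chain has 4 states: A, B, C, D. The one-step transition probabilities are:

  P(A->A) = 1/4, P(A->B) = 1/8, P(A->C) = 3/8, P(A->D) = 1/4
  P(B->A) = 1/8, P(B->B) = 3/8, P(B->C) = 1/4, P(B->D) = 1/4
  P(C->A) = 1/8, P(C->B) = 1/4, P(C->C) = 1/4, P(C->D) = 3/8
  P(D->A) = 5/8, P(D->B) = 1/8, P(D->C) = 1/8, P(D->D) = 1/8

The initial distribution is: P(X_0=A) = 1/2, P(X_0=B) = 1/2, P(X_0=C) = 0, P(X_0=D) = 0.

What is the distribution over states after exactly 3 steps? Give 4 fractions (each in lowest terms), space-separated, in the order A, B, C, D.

Answer: 295/1024 217/1024 129/512 127/512

Derivation:
Propagating the distribution step by step (d_{t+1} = d_t * P):
d_0 = (A=1/2, B=1/2, C=0, D=0)
  d_1[A] = 1/2*1/4 + 1/2*1/8 + 0*1/8 + 0*5/8 = 3/16
  d_1[B] = 1/2*1/8 + 1/2*3/8 + 0*1/4 + 0*1/8 = 1/4
  d_1[C] = 1/2*3/8 + 1/2*1/4 + 0*1/4 + 0*1/8 = 5/16
  d_1[D] = 1/2*1/4 + 1/2*1/4 + 0*3/8 + 0*1/8 = 1/4
d_1 = (A=3/16, B=1/4, C=5/16, D=1/4)
  d_2[A] = 3/16*1/4 + 1/4*1/8 + 5/16*1/8 + 1/4*5/8 = 35/128
  d_2[B] = 3/16*1/8 + 1/4*3/8 + 5/16*1/4 + 1/4*1/8 = 29/128
  d_2[C] = 3/16*3/8 + 1/4*1/4 + 5/16*1/4 + 1/4*1/8 = 31/128
  d_2[D] = 3/16*1/4 + 1/4*1/4 + 5/16*3/8 + 1/4*1/8 = 33/128
d_2 = (A=35/128, B=29/128, C=31/128, D=33/128)
  d_3[A] = 35/128*1/4 + 29/128*1/8 + 31/128*1/8 + 33/128*5/8 = 295/1024
  d_3[B] = 35/128*1/8 + 29/128*3/8 + 31/128*1/4 + 33/128*1/8 = 217/1024
  d_3[C] = 35/128*3/8 + 29/128*1/4 + 31/128*1/4 + 33/128*1/8 = 129/512
  d_3[D] = 35/128*1/4 + 29/128*1/4 + 31/128*3/8 + 33/128*1/8 = 127/512
d_3 = (A=295/1024, B=217/1024, C=129/512, D=127/512)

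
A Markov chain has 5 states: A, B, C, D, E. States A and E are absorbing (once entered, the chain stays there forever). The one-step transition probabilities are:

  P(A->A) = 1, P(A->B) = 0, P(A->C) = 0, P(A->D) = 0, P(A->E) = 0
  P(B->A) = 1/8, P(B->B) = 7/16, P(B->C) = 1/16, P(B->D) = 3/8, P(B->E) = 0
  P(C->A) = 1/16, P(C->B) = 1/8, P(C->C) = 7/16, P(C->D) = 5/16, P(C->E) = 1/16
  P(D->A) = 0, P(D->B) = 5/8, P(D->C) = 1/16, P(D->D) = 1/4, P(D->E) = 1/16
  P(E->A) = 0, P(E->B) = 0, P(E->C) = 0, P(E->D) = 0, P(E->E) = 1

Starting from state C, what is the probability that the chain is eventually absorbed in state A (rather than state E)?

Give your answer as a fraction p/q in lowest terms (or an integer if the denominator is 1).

Answer: 28/43

Derivation:
Let a_i = P(absorbed in A | start in state i).
Boundary conditions: a_A = 1, a_E = 0.
For each transient state i, a_i = sum_j P(i->j) * a_j:
  a_B = 1/8*a_A + 7/16*a_B + 1/16*a_C + 3/8*a_D + 0*a_E
  a_C = 1/16*a_A + 1/8*a_B + 7/16*a_C + 5/16*a_D + 1/16*a_E
  a_D = 0*a_A + 5/8*a_B + 1/16*a_C + 1/4*a_D + 1/16*a_E

Substituting a_A = 1 and a_E = 0, rearrange to (I - Q) a = r where r[i] = P(i -> A):
  [9/16, -1/16, -3/8] . (a_B, a_C, a_D) = 1/8
  [-1/8, 9/16, -5/16] . (a_B, a_C, a_D) = 1/16
  [-5/8, -1/16, 3/4] . (a_B, a_C, a_D) = 0

Solving yields:
  a_B = 32/43
  a_C = 28/43
  a_D = 29/43

Starting state is C, so the absorption probability is a_C = 28/43.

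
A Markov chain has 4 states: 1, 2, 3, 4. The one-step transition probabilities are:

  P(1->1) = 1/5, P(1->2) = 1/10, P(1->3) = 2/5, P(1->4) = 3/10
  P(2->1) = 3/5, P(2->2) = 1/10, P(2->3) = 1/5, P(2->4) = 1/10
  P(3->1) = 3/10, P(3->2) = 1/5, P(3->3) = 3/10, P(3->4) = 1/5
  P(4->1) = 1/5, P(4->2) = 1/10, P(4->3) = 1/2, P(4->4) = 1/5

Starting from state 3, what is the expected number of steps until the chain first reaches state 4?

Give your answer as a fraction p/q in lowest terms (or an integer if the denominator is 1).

Let h_i = expected steps to first reach 4 from state i.
Boundary: h_4 = 0.
First-step equations for the other states:
  h_1 = 1 + 1/5*h_1 + 1/10*h_2 + 2/5*h_3 + 3/10*h_4
  h_2 = 1 + 3/5*h_1 + 1/10*h_2 + 1/5*h_3 + 1/10*h_4
  h_3 = 1 + 3/10*h_1 + 1/5*h_2 + 3/10*h_3 + 1/5*h_4

Substituting h_4 = 0 and rearranging gives the linear system (I - Q) h = 1:
  [4/5, -1/10, -2/5] . (h_1, h_2, h_3) = 1
  [-3/5, 9/10, -1/5] . (h_1, h_2, h_3) = 1
  [-3/10, -1/5, 7/10] . (h_1, h_2, h_3) = 1

Solving yields:
  h_1 = 280/67
  h_2 = 330/67
  h_3 = 310/67

Starting state is 3, so the expected hitting time is h_3 = 310/67.

Answer: 310/67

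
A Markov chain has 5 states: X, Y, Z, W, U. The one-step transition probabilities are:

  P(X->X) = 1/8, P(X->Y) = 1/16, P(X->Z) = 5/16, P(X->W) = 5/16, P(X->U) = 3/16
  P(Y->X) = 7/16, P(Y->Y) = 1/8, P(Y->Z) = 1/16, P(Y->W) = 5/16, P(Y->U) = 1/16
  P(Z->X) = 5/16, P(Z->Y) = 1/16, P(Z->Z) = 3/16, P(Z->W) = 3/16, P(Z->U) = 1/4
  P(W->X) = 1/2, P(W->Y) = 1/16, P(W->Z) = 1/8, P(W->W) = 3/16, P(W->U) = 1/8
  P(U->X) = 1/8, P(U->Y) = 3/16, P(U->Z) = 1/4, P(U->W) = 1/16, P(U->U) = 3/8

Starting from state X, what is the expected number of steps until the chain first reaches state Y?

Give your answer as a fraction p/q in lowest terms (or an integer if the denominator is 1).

Answer: 4070/373

Derivation:
Let h_i = expected steps to first reach Y from state i.
Boundary: h_Y = 0.
First-step equations for the other states:
  h_X = 1 + 1/8*h_X + 1/16*h_Y + 5/16*h_Z + 5/16*h_W + 3/16*h_U
  h_Z = 1 + 5/16*h_X + 1/16*h_Y + 3/16*h_Z + 3/16*h_W + 1/4*h_U
  h_W = 1 + 1/2*h_X + 1/16*h_Y + 1/8*h_Z + 3/16*h_W + 1/8*h_U
  h_U = 1 + 1/8*h_X + 3/16*h_Y + 1/4*h_Z + 1/16*h_W + 3/8*h_U

Substituting h_Y = 0 and rearranging gives the linear system (I - Q) h = 1:
  [7/8, -5/16, -5/16, -3/16] . (h_X, h_Z, h_W, h_U) = 1
  [-5/16, 13/16, -3/16, -1/4] . (h_X, h_Z, h_W, h_U) = 1
  [-1/2, -1/8, 13/16, -1/8] . (h_X, h_Z, h_W, h_U) = 1
  [-1/8, -1/4, -1/16, 5/8] . (h_X, h_Z, h_W, h_U) = 1

Solving yields:
  h_X = 4070/373
  h_Z = 4030/373
  h_W = 4112/373
  h_U = 3434/373

Starting state is X, so the expected hitting time is h_X = 4070/373.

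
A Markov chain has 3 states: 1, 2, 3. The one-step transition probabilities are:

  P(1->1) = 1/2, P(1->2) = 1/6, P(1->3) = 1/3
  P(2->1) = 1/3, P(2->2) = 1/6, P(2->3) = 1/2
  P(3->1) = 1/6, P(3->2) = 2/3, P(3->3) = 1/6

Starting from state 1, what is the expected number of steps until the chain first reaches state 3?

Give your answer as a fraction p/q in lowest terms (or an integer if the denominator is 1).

Let h_i = expected steps to first reach 3 from state i.
Boundary: h_3 = 0.
First-step equations for the other states:
  h_1 = 1 + 1/2*h_1 + 1/6*h_2 + 1/3*h_3
  h_2 = 1 + 1/3*h_1 + 1/6*h_2 + 1/2*h_3

Substituting h_3 = 0 and rearranging gives the linear system (I - Q) h = 1:
  [1/2, -1/6] . (h_1, h_2) = 1
  [-1/3, 5/6] . (h_1, h_2) = 1

Solving yields:
  h_1 = 36/13
  h_2 = 30/13

Starting state is 1, so the expected hitting time is h_1 = 36/13.

Answer: 36/13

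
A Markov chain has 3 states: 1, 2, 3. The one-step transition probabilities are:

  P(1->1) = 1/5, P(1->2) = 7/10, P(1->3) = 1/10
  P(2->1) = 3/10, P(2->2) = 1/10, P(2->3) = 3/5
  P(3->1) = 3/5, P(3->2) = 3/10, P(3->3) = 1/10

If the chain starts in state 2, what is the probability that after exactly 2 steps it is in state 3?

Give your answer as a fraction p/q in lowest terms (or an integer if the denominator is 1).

Computing P^2 by repeated multiplication:
P^1 =
  1: [1/5, 7/10, 1/10]
  2: [3/10, 1/10, 3/5]
  3: [3/5, 3/10, 1/10]
P^2 =
  1: [31/100, 6/25, 9/20]
  2: [9/20, 2/5, 3/20]
  3: [27/100, 12/25, 1/4]

(P^2)[2 -> 3] = 3/20

Answer: 3/20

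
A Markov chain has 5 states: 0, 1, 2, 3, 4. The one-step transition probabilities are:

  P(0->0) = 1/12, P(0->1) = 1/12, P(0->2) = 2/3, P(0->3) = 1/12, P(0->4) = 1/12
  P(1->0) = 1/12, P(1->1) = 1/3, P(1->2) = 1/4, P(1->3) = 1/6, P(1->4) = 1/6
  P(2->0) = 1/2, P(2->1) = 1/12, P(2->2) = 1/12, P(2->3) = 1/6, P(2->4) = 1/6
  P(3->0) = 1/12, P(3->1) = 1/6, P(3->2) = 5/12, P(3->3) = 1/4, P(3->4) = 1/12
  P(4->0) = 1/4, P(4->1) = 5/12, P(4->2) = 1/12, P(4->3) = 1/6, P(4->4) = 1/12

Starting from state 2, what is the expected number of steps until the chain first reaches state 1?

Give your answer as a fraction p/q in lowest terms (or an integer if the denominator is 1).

Let h_i = expected steps to first reach 1 from state i.
Boundary: h_1 = 0.
First-step equations for the other states:
  h_0 = 1 + 1/12*h_0 + 1/12*h_1 + 2/3*h_2 + 1/12*h_3 + 1/12*h_4
  h_2 = 1 + 1/2*h_0 + 1/12*h_1 + 1/12*h_2 + 1/6*h_3 + 1/6*h_4
  h_3 = 1 + 1/12*h_0 + 1/6*h_1 + 5/12*h_2 + 1/4*h_3 + 1/12*h_4
  h_4 = 1 + 1/4*h_0 + 5/12*h_1 + 1/12*h_2 + 1/6*h_3 + 1/12*h_4

Substituting h_1 = 0 and rearranging gives the linear system (I - Q) h = 1:
  [11/12, -2/3, -1/12, -1/12] . (h_0, h_2, h_3, h_4) = 1
  [-1/2, 11/12, -1/6, -1/6] . (h_0, h_2, h_3, h_4) = 1
  [-1/12, -5/12, 3/4, -1/12] . (h_0, h_2, h_3, h_4) = 1
  [-1/4, -1/12, -1/6, 11/12] . (h_0, h_2, h_3, h_4) = 1

Solving yields:
  h_0 = 7167/955
  h_2 = 7008/955
  h_3 = 6498/955
  h_4 = 963/191

Starting state is 2, so the expected hitting time is h_2 = 7008/955.

Answer: 7008/955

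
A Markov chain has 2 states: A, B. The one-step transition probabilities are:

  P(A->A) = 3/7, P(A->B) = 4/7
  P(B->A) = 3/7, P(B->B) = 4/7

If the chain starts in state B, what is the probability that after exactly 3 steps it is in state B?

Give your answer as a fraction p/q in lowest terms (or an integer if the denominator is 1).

Answer: 4/7

Derivation:
Computing P^3 by repeated multiplication:
P^1 =
  A: [3/7, 4/7]
  B: [3/7, 4/7]
P^2 =
  A: [3/7, 4/7]
  B: [3/7, 4/7]
P^3 =
  A: [3/7, 4/7]
  B: [3/7, 4/7]

(P^3)[B -> B] = 4/7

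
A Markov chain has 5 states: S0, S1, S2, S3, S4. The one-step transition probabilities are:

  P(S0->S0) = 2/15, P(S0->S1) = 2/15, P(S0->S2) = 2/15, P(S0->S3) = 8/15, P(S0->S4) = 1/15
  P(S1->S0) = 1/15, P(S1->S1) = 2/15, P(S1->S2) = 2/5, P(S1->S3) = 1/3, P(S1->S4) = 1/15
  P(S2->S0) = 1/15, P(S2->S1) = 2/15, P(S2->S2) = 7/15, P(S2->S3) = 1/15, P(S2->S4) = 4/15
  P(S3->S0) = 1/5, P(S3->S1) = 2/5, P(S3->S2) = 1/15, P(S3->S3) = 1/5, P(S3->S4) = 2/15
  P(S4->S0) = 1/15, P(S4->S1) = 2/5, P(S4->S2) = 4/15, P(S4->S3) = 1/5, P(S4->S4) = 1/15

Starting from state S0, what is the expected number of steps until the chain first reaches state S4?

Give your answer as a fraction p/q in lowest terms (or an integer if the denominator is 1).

Answer: 9381/1279

Derivation:
Let h_i = expected steps to first reach S4 from state i.
Boundary: h_S4 = 0.
First-step equations for the other states:
  h_S0 = 1 + 2/15*h_S0 + 2/15*h_S1 + 2/15*h_S2 + 8/15*h_S3 + 1/15*h_S4
  h_S1 = 1 + 1/15*h_S0 + 2/15*h_S1 + 2/5*h_S2 + 1/3*h_S3 + 1/15*h_S4
  h_S2 = 1 + 1/15*h_S0 + 2/15*h_S1 + 7/15*h_S2 + 1/15*h_S3 + 4/15*h_S4
  h_S3 = 1 + 1/5*h_S0 + 2/5*h_S1 + 1/15*h_S2 + 1/5*h_S3 + 2/15*h_S4

Substituting h_S4 = 0 and rearranging gives the linear system (I - Q) h = 1:
  [13/15, -2/15, -2/15, -8/15] . (h_S0, h_S1, h_S2, h_S3) = 1
  [-1/15, 13/15, -2/5, -1/3] . (h_S0, h_S1, h_S2, h_S3) = 1
  [-1/15, -2/15, 8/15, -1/15] . (h_S0, h_S1, h_S2, h_S3) = 1
  [-1/5, -2/5, -1/15, 4/5] . (h_S0, h_S1, h_S2, h_S3) = 1

Solving yields:
  h_S0 = 9381/1279
  h_S1 = 8808/1279
  h_S2 = 6888/1279
  h_S3 = 8922/1279

Starting state is S0, so the expected hitting time is h_S0 = 9381/1279.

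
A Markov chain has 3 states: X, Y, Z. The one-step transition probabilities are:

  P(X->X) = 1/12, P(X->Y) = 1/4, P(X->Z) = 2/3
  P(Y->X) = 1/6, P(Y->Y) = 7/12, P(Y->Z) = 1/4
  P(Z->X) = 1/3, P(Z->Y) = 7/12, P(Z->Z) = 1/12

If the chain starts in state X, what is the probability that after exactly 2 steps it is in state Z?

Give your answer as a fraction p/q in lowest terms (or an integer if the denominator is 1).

Answer: 25/144

Derivation:
Computing P^2 by repeated multiplication:
P^1 =
  X: [1/12, 1/4, 2/3]
  Y: [1/6, 7/12, 1/4]
  Z: [1/3, 7/12, 1/12]
P^2 =
  X: [13/48, 5/9, 25/144]
  Y: [7/36, 19/36, 5/18]
  Z: [11/72, 17/36, 3/8]

(P^2)[X -> Z] = 25/144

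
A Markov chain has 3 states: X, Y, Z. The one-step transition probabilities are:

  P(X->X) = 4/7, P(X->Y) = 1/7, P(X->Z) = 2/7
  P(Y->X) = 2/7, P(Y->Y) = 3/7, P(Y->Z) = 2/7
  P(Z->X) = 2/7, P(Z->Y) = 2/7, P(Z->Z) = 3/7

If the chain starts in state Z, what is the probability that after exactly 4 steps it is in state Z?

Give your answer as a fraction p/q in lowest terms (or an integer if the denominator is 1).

Computing P^4 by repeated multiplication:
P^1 =
  X: [4/7, 1/7, 2/7]
  Y: [2/7, 3/7, 2/7]
  Z: [2/7, 2/7, 3/7]
P^2 =
  X: [22/49, 11/49, 16/49]
  Y: [18/49, 15/49, 16/49]
  Z: [18/49, 2/7, 17/49]
P^3 =
  X: [142/343, 87/343, 114/343]
  Y: [134/343, 95/343, 114/343]
  Z: [134/343, 94/343, 115/343]
P^4 =
  X: [970/2401, 631/2401, 800/2401]
  Y: [954/2401, 647/2401, 800/2401]
  Z: [954/2401, 646/2401, 801/2401]

(P^4)[Z -> Z] = 801/2401

Answer: 801/2401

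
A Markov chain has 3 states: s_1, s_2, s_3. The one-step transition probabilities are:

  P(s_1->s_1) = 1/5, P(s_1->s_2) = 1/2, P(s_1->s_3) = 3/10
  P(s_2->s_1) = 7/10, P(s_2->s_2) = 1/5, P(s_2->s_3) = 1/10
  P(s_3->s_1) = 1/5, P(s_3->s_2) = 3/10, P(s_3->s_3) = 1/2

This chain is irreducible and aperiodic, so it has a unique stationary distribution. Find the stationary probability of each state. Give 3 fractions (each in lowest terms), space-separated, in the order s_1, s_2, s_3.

The stationary distribution satisfies pi = pi * P, i.e.:
  pi_s_1 = 1/5*pi_s_1 + 7/10*pi_s_2 + 1/5*pi_s_3
  pi_s_2 = 1/2*pi_s_1 + 1/5*pi_s_2 + 3/10*pi_s_3
  pi_s_3 = 3/10*pi_s_1 + 1/10*pi_s_2 + 1/2*pi_s_3
with normalization: pi_s_1 + pi_s_2 + pi_s_3 = 1.

Using the first 2 balance equations plus normalization, the linear system A*pi = b is:
  [-4/5, 7/10, 1/5] . pi = 0
  [1/2, -4/5, 3/10] . pi = 0
  [1, 1, 1] . pi = 1

Solving yields:
  pi_s_1 = 37/100
  pi_s_2 = 17/50
  pi_s_3 = 29/100

Verification (pi * P):
  37/100*1/5 + 17/50*7/10 + 29/100*1/5 = 37/100 = pi_s_1  (ok)
  37/100*1/2 + 17/50*1/5 + 29/100*3/10 = 17/50 = pi_s_2  (ok)
  37/100*3/10 + 17/50*1/10 + 29/100*1/2 = 29/100 = pi_s_3  (ok)

Answer: 37/100 17/50 29/100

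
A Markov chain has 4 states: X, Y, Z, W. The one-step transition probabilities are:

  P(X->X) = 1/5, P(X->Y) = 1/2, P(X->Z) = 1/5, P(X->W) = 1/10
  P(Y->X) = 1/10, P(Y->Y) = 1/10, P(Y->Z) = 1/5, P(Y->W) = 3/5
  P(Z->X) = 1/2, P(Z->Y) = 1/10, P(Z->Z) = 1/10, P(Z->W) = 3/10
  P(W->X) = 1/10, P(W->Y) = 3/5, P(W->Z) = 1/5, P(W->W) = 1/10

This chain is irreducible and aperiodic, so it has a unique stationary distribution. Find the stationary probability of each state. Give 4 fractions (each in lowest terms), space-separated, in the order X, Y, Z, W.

The stationary distribution satisfies pi = pi * P, i.e.:
  pi_X = 1/5*pi_X + 1/10*pi_Y + 1/2*pi_Z + 1/10*pi_W
  pi_Y = 1/2*pi_X + 1/10*pi_Y + 1/10*pi_Z + 3/5*pi_W
  pi_Z = 1/5*pi_X + 1/5*pi_Y + 1/10*pi_Z + 1/5*pi_W
  pi_W = 1/10*pi_X + 3/5*pi_Y + 3/10*pi_Z + 1/10*pi_W
with normalization: pi_X + pi_Y + pi_Z + pi_W = 1.

Using the first 3 balance equations plus normalization, the linear system A*pi = b is:
  [-4/5, 1/10, 1/2, 1/10] . pi = 0
  [1/2, -9/10, 1/10, 3/5] . pi = 0
  [1/5, 1/5, -9/10, 1/5] . pi = 0
  [1, 1, 1, 1] . pi = 1

Solving yields:
  pi_X = 19/99
  pi_Y = 97/297
  pi_Z = 2/11
  pi_W = 89/297

Verification (pi * P):
  19/99*1/5 + 97/297*1/10 + 2/11*1/2 + 89/297*1/10 = 19/99 = pi_X  (ok)
  19/99*1/2 + 97/297*1/10 + 2/11*1/10 + 89/297*3/5 = 97/297 = pi_Y  (ok)
  19/99*1/5 + 97/297*1/5 + 2/11*1/10 + 89/297*1/5 = 2/11 = pi_Z  (ok)
  19/99*1/10 + 97/297*3/5 + 2/11*3/10 + 89/297*1/10 = 89/297 = pi_W  (ok)

Answer: 19/99 97/297 2/11 89/297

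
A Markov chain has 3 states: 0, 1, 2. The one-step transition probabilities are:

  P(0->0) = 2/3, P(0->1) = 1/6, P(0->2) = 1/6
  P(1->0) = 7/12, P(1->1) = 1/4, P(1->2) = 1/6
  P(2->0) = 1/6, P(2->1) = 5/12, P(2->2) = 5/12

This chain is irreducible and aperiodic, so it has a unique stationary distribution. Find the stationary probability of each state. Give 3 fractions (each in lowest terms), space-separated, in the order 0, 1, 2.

The stationary distribution satisfies pi = pi * P, i.e.:
  pi_0 = 2/3*pi_0 + 7/12*pi_1 + 1/6*pi_2
  pi_1 = 1/6*pi_0 + 1/4*pi_1 + 5/12*pi_2
  pi_2 = 1/6*pi_0 + 1/6*pi_1 + 5/12*pi_2
with normalization: pi_0 + pi_1 + pi_2 = 1.

Using the first 2 balance equations plus normalization, the linear system A*pi = b is:
  [-1/3, 7/12, 1/6] . pi = 0
  [1/6, -3/4, 5/12] . pi = 0
  [1, 1, 1] . pi = 1

Solving yields:
  pi_0 = 53/99
  pi_1 = 8/33
  pi_2 = 2/9

Verification (pi * P):
  53/99*2/3 + 8/33*7/12 + 2/9*1/6 = 53/99 = pi_0  (ok)
  53/99*1/6 + 8/33*1/4 + 2/9*5/12 = 8/33 = pi_1  (ok)
  53/99*1/6 + 8/33*1/6 + 2/9*5/12 = 2/9 = pi_2  (ok)

Answer: 53/99 8/33 2/9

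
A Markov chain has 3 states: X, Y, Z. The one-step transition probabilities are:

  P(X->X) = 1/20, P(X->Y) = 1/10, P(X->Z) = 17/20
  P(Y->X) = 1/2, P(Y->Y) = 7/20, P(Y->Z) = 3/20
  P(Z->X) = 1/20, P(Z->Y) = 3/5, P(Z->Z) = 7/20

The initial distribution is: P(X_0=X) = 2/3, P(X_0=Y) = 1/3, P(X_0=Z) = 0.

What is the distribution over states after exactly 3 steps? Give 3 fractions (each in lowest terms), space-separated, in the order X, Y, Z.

Propagating the distribution step by step (d_{t+1} = d_t * P):
d_0 = (X=2/3, Y=1/3, Z=0)
  d_1[X] = 2/3*1/20 + 1/3*1/2 + 0*1/20 = 1/5
  d_1[Y] = 2/3*1/10 + 1/3*7/20 + 0*3/5 = 11/60
  d_1[Z] = 2/3*17/20 + 1/3*3/20 + 0*7/20 = 37/60
d_1 = (X=1/5, Y=11/60, Z=37/60)
  d_2[X] = 1/5*1/20 + 11/60*1/2 + 37/60*1/20 = 53/400
  d_2[Y] = 1/5*1/10 + 11/60*7/20 + 37/60*3/5 = 109/240
  d_2[Z] = 1/5*17/20 + 11/60*3/20 + 37/60*7/20 = 31/75
d_2 = (X=53/400, Y=109/240, Z=31/75)
  d_3[X] = 53/400*1/20 + 109/240*1/2 + 31/75*1/20 = 407/1600
  d_3[Y] = 53/400*1/10 + 109/240*7/20 + 31/75*3/5 = 2017/4800
  d_3[Z] = 53/400*17/20 + 109/240*3/20 + 31/75*7/20 = 781/2400
d_3 = (X=407/1600, Y=2017/4800, Z=781/2400)

Answer: 407/1600 2017/4800 781/2400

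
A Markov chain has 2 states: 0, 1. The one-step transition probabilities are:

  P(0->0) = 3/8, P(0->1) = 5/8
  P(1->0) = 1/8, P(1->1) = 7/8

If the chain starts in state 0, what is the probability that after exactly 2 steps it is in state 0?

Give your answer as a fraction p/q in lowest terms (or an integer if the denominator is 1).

Computing P^2 by repeated multiplication:
P^1 =
  0: [3/8, 5/8]
  1: [1/8, 7/8]
P^2 =
  0: [7/32, 25/32]
  1: [5/32, 27/32]

(P^2)[0 -> 0] = 7/32

Answer: 7/32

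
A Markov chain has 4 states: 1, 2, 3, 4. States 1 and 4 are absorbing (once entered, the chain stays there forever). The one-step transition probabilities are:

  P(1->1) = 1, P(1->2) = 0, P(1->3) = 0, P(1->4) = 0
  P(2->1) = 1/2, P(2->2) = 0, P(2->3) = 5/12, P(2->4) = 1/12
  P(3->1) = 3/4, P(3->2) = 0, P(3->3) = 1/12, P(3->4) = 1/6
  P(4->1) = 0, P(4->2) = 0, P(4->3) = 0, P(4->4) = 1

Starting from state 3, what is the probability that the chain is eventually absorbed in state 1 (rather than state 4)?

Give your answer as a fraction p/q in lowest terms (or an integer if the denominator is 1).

Let a_i = P(absorbed in 1 | start in state i).
Boundary conditions: a_1 = 1, a_4 = 0.
For each transient state i, a_i = sum_j P(i->j) * a_j:
  a_2 = 1/2*a_1 + 0*a_2 + 5/12*a_3 + 1/12*a_4
  a_3 = 3/4*a_1 + 0*a_2 + 1/12*a_3 + 1/6*a_4

Substituting a_1 = 1 and a_4 = 0, rearrange to (I - Q) a = r where r[i] = P(i -> 1):
  [1, -5/12] . (a_2, a_3) = 1/2
  [0, 11/12] . (a_2, a_3) = 3/4

Solving yields:
  a_2 = 37/44
  a_3 = 9/11

Starting state is 3, so the absorption probability is a_3 = 9/11.

Answer: 9/11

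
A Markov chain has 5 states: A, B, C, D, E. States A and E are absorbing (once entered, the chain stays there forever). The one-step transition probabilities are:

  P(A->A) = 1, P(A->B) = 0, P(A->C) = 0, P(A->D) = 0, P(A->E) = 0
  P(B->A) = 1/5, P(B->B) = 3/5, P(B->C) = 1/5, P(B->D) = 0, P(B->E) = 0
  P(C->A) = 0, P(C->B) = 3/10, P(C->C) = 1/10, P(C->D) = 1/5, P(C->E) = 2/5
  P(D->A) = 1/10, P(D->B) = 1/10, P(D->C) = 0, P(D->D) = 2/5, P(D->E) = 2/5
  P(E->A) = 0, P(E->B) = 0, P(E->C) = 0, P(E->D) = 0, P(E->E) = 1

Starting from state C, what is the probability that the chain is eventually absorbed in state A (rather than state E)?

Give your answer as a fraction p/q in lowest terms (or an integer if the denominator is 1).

Let a_i = P(absorbed in A | start in state i).
Boundary conditions: a_A = 1, a_E = 0.
For each transient state i, a_i = sum_j P(i->j) * a_j:
  a_B = 1/5*a_A + 3/5*a_B + 1/5*a_C + 0*a_D + 0*a_E
  a_C = 0*a_A + 3/10*a_B + 1/10*a_C + 1/5*a_D + 2/5*a_E
  a_D = 1/10*a_A + 1/10*a_B + 0*a_C + 2/5*a_D + 2/5*a_E

Substituting a_A = 1 and a_E = 0, rearrange to (I - Q) a = r where r[i] = P(i -> A):
  [2/5, -1/5, 0] . (a_B, a_C, a_D) = 1/5
  [-3/10, 9/10, -1/5] . (a_B, a_C, a_D) = 0
  [-1/10, 0, 3/5] . (a_B, a_C, a_D) = 1/10

Solving yields:
  a_B = 7/11
  a_C = 3/11
  a_D = 3/11

Starting state is C, so the absorption probability is a_C = 3/11.

Answer: 3/11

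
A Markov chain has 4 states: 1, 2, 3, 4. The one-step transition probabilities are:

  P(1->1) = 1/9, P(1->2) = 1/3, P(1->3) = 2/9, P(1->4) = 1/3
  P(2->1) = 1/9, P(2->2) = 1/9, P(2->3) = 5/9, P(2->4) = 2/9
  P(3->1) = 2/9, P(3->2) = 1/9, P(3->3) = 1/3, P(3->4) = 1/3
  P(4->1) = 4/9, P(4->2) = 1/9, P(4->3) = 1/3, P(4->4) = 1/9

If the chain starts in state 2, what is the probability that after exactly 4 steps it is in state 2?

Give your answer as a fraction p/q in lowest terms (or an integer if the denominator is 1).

Computing P^4 by repeated multiplication:
P^1 =
  1: [1/9, 1/3, 2/9, 1/3]
  2: [1/9, 1/9, 5/9, 2/9]
  3: [2/9, 1/9, 1/3, 1/3]
  4: [4/9, 1/9, 1/3, 1/9]
P^2 =
  1: [20/81, 11/81, 32/81, 2/9]
  2: [20/81, 11/81, 28/81, 22/81]
  3: [7/27, 13/81, 1/3, 20/81]
  4: [5/27, 17/81, 25/81, 8/27]
P^3 =
  1: [167/729, 121/729, 245/729, 196/729]
  2: [175/729, 121/729, 245/729, 188/729]
  3: [56/243, 41/243, 248/729, 190/729]
  4: [178/729, 37/243, 262/729, 178/729]
P^4 =
  1: [1562/6561, 1063/6561, 754/2187, 62/243]
  2: [1538/6561, 1079/6561, 2254/6561, 1690/6561]
  3: [1547/6561, 355/2187, 755/2187, 1684/6561]
  4: [1525/6561, 1085/6561, 2231/6561, 1720/6561]

(P^4)[2 -> 2] = 1079/6561

Answer: 1079/6561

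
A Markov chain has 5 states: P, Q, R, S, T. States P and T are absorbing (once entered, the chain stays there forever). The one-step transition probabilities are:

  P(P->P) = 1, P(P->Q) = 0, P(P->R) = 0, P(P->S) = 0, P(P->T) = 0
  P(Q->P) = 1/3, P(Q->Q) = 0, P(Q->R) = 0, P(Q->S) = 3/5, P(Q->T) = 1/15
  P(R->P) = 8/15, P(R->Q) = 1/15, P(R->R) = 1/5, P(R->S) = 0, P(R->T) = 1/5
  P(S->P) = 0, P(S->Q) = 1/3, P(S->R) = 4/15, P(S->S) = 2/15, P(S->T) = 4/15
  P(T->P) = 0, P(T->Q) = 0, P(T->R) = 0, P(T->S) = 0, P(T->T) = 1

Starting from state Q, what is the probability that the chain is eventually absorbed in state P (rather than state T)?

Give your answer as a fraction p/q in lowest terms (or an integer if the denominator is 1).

Let a_i = P(absorbed in P | start in state i).
Boundary conditions: a_P = 1, a_T = 0.
For each transient state i, a_i = sum_j P(i->j) * a_j:
  a_Q = 1/3*a_P + 0*a_Q + 0*a_R + 3/5*a_S + 1/15*a_T
  a_R = 8/15*a_P + 1/15*a_Q + 1/5*a_R + 0*a_S + 1/5*a_T
  a_S = 0*a_P + 1/3*a_Q + 4/15*a_R + 2/15*a_S + 4/15*a_T

Substituting a_P = 1 and a_T = 0, rearrange to (I - Q) a = r where r[i] = P(i -> P):
  [1, 0, -3/5] . (a_Q, a_R, a_S) = 1/3
  [-1/15, 4/5, 0] . (a_Q, a_R, a_S) = 8/15
  [-1/3, -4/15, 13/15] . (a_Q, a_R, a_S) = 0

Solving yields:
  a_Q = 89/147
  a_R = 1265/1764
  a_S = 200/441

Starting state is Q, so the absorption probability is a_Q = 89/147.

Answer: 89/147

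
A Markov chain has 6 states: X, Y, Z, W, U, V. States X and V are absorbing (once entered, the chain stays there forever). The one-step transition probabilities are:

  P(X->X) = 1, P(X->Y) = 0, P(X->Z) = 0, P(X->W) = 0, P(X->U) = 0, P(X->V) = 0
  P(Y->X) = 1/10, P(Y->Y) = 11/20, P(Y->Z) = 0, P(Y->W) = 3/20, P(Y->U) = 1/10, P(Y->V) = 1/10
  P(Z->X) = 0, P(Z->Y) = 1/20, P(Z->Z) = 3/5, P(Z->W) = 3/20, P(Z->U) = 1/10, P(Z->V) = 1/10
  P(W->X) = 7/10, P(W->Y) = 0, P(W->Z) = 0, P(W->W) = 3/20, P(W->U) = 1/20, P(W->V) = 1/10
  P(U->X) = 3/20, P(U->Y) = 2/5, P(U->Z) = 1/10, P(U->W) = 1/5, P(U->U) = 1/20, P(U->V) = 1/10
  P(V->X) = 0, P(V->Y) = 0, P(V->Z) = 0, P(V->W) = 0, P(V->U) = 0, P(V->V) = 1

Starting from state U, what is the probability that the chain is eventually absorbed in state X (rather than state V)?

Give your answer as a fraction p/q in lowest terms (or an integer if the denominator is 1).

Answer: 1123/1655

Derivation:
Let a_i = P(absorbed in X | start in state i).
Boundary conditions: a_X = 1, a_V = 0.
For each transient state i, a_i = sum_j P(i->j) * a_j:
  a_Y = 1/10*a_X + 11/20*a_Y + 0*a_Z + 3/20*a_W + 1/10*a_U + 1/10*a_V
  a_Z = 0*a_X + 1/20*a_Y + 3/5*a_Z + 3/20*a_W + 1/10*a_U + 1/10*a_V
  a_W = 7/10*a_X + 0*a_Y + 0*a_Z + 3/20*a_W + 1/20*a_U + 1/10*a_V
  a_U = 3/20*a_X + 2/5*a_Y + 1/10*a_Z + 1/5*a_W + 1/20*a_U + 1/10*a_V

Substituting a_X = 1 and a_V = 0, rearrange to (I - Q) a = r where r[i] = P(i -> X):
  [9/20, 0, -3/20, -1/10] . (a_Y, a_Z, a_W, a_U) = 1/10
  [-1/20, 2/5, -3/20, -1/10] . (a_Y, a_Z, a_W, a_U) = 0
  [0, 0, 17/20, -1/20] . (a_Y, a_Z, a_W, a_U) = 7/10
  [-2/5, -1/10, -1/5, 19/20] . (a_Y, a_Z, a_W, a_U) = 3/20

Solving yields:
  a_Y = 3281/4965
  a_Z = 572/993
  a_W = 1429/1655
  a_U = 1123/1655

Starting state is U, so the absorption probability is a_U = 1123/1655.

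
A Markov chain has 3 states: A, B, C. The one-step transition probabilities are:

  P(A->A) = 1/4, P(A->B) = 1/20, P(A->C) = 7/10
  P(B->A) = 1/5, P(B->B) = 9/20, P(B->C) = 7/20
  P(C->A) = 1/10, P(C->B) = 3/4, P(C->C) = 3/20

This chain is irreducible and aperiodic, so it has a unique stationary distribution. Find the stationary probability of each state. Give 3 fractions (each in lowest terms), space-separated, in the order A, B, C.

The stationary distribution satisfies pi = pi * P, i.e.:
  pi_A = 1/4*pi_A + 1/5*pi_B + 1/10*pi_C
  pi_B = 1/20*pi_A + 9/20*pi_B + 3/4*pi_C
  pi_C = 7/10*pi_A + 7/20*pi_B + 3/20*pi_C
with normalization: pi_A + pi_B + pi_C = 1.

Using the first 2 balance equations plus normalization, the linear system A*pi = b is:
  [-3/4, 1/5, 1/10] . pi = 0
  [1/20, -11/20, 3/4] . pi = 0
  [1, 1, 1] . pi = 1

Solving yields:
  pi_A = 41/235
  pi_B = 227/470
  pi_C = 161/470

Verification (pi * P):
  41/235*1/4 + 227/470*1/5 + 161/470*1/10 = 41/235 = pi_A  (ok)
  41/235*1/20 + 227/470*9/20 + 161/470*3/4 = 227/470 = pi_B  (ok)
  41/235*7/10 + 227/470*7/20 + 161/470*3/20 = 161/470 = pi_C  (ok)

Answer: 41/235 227/470 161/470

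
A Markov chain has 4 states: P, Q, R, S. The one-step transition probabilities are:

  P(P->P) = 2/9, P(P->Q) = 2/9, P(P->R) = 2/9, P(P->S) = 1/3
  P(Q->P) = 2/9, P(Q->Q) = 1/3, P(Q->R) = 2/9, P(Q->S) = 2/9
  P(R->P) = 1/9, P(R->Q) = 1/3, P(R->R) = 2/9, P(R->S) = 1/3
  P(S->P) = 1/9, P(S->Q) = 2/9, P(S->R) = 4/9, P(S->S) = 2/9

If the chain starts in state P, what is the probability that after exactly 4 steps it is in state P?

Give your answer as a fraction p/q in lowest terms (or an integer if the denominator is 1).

Answer: 13/81

Derivation:
Computing P^4 by repeated multiplication:
P^1 =
  P: [2/9, 2/9, 2/9, 1/3]
  Q: [2/9, 1/3, 2/9, 2/9]
  R: [1/9, 1/3, 2/9, 1/3]
  S: [1/9, 2/9, 4/9, 2/9]
P^2 =
  P: [13/81, 22/81, 8/27, 22/81]
  Q: [14/81, 23/81, 22/81, 22/81]
  R: [13/81, 23/81, 8/27, 7/27]
  S: [4/27, 8/27, 22/81, 23/81]
P^3 =
  P: [116/729, 208/729, 206/729, 199/729]
  Q: [118/729, 23/81, 206/729, 22/81]
  R: [13/81, 209/729, 68/243, 199/729]
  S: [13/81, 208/729, 208/729, 196/729]
P^4 =
  P: [13/81, 208/729, 1856/6561, 1780/6561]
  Q: [1054/6561, 1871/6561, 206/729, 22/81]
  R: [1055/6561, 1871/6561, 1856/6561, 593/2187]
  S: [1054/6561, 1874/6561, 1850/6561, 1783/6561]

(P^4)[P -> P] = 13/81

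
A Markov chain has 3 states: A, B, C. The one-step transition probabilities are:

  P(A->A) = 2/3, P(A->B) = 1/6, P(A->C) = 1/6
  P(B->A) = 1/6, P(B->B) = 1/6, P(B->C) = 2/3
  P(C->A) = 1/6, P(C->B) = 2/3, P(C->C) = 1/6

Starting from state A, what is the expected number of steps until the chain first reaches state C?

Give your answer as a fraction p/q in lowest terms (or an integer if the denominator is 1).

Answer: 4

Derivation:
Let h_i = expected steps to first reach C from state i.
Boundary: h_C = 0.
First-step equations for the other states:
  h_A = 1 + 2/3*h_A + 1/6*h_B + 1/6*h_C
  h_B = 1 + 1/6*h_A + 1/6*h_B + 2/3*h_C

Substituting h_C = 0 and rearranging gives the linear system (I - Q) h = 1:
  [1/3, -1/6] . (h_A, h_B) = 1
  [-1/6, 5/6] . (h_A, h_B) = 1

Solving yields:
  h_A = 4
  h_B = 2

Starting state is A, so the expected hitting time is h_A = 4.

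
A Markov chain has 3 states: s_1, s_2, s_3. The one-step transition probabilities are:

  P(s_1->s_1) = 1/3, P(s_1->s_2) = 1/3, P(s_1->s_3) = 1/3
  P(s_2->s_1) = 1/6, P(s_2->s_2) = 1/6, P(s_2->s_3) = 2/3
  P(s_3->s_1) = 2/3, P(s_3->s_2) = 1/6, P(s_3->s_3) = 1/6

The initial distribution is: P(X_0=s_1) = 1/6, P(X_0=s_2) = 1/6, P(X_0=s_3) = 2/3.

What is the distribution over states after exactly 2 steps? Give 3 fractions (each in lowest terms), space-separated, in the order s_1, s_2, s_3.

Answer: 85/216 55/216 19/54

Derivation:
Propagating the distribution step by step (d_{t+1} = d_t * P):
d_0 = (s_1=1/6, s_2=1/6, s_3=2/3)
  d_1[s_1] = 1/6*1/3 + 1/6*1/6 + 2/3*2/3 = 19/36
  d_1[s_2] = 1/6*1/3 + 1/6*1/6 + 2/3*1/6 = 7/36
  d_1[s_3] = 1/6*1/3 + 1/6*2/3 + 2/3*1/6 = 5/18
d_1 = (s_1=19/36, s_2=7/36, s_3=5/18)
  d_2[s_1] = 19/36*1/3 + 7/36*1/6 + 5/18*2/3 = 85/216
  d_2[s_2] = 19/36*1/3 + 7/36*1/6 + 5/18*1/6 = 55/216
  d_2[s_3] = 19/36*1/3 + 7/36*2/3 + 5/18*1/6 = 19/54
d_2 = (s_1=85/216, s_2=55/216, s_3=19/54)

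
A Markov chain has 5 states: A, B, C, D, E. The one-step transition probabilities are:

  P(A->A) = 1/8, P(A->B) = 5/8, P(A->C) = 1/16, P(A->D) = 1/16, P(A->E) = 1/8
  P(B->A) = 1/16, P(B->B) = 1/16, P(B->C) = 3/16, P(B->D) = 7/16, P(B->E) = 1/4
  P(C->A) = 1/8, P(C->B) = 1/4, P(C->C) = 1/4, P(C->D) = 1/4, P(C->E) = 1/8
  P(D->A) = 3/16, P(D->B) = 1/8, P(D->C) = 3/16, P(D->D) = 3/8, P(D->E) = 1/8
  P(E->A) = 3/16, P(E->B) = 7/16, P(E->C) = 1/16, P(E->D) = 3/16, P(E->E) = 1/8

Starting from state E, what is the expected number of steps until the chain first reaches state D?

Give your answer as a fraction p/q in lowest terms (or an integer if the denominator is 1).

Let h_i = expected steps to first reach D from state i.
Boundary: h_D = 0.
First-step equations for the other states:
  h_A = 1 + 1/8*h_A + 5/8*h_B + 1/16*h_C + 1/16*h_D + 1/8*h_E
  h_B = 1 + 1/16*h_A + 1/16*h_B + 3/16*h_C + 7/16*h_D + 1/4*h_E
  h_C = 1 + 1/8*h_A + 1/4*h_B + 1/4*h_C + 1/4*h_D + 1/8*h_E
  h_E = 1 + 3/16*h_A + 7/16*h_B + 1/16*h_C + 3/16*h_D + 1/8*h_E

Substituting h_D = 0 and rearranging gives the linear system (I - Q) h = 1:
  [7/8, -5/8, -1/16, -1/8] . (h_A, h_B, h_C, h_E) = 1
  [-1/16, 15/16, -3/16, -1/4] . (h_A, h_B, h_C, h_E) = 1
  [-1/8, -1/4, 3/4, -1/8] . (h_A, h_B, h_C, h_E) = 1
  [-3/16, -7/16, -1/16, 7/8] . (h_A, h_B, h_C, h_E) = 1

Solving yields:
  h_A = 21880/5223
  h_B = 5432/1741
  h_C = 19408/5223
  h_E = 20192/5223

Starting state is E, so the expected hitting time is h_E = 20192/5223.

Answer: 20192/5223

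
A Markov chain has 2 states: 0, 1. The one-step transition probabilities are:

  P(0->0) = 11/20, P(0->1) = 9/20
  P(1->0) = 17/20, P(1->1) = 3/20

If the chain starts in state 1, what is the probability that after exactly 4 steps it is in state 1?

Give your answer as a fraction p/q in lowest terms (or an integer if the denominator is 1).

Answer: 7029/20000

Derivation:
Computing P^4 by repeated multiplication:
P^1 =
  0: [11/20, 9/20]
  1: [17/20, 3/20]
P^2 =
  0: [137/200, 63/200]
  1: [119/200, 81/200]
P^3 =
  0: [1289/2000, 711/2000]
  1: [1343/2000, 657/2000]
P^4 =
  0: [13133/20000, 6867/20000]
  1: [12971/20000, 7029/20000]

(P^4)[1 -> 1] = 7029/20000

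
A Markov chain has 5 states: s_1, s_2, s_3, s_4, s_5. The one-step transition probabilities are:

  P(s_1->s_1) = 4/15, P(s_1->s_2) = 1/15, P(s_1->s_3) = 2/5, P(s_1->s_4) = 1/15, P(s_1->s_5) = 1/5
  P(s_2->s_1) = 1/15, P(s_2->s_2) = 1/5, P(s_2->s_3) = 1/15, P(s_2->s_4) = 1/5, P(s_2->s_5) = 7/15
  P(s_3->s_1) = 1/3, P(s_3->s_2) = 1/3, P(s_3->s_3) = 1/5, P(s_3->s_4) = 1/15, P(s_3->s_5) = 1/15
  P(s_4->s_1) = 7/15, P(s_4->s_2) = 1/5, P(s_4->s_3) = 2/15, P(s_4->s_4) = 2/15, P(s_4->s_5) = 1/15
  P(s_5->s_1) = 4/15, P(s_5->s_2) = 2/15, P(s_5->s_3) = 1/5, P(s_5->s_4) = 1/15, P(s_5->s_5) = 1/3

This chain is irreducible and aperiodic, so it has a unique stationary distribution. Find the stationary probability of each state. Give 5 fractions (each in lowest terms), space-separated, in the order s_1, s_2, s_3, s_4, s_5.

The stationary distribution satisfies pi = pi * P, i.e.:
  pi_s_1 = 4/15*pi_s_1 + 1/15*pi_s_2 + 1/3*pi_s_3 + 7/15*pi_s_4 + 4/15*pi_s_5
  pi_s_2 = 1/15*pi_s_1 + 1/5*pi_s_2 + 1/3*pi_s_3 + 1/5*pi_s_4 + 2/15*pi_s_5
  pi_s_3 = 2/5*pi_s_1 + 1/15*pi_s_2 + 1/5*pi_s_3 + 2/15*pi_s_4 + 1/5*pi_s_5
  pi_s_4 = 1/15*pi_s_1 + 1/5*pi_s_2 + 1/15*pi_s_3 + 2/15*pi_s_4 + 1/15*pi_s_5
  pi_s_5 = 1/5*pi_s_1 + 7/15*pi_s_2 + 1/15*pi_s_3 + 1/15*pi_s_4 + 1/3*pi_s_5
with normalization: pi_s_1 + pi_s_2 + pi_s_3 + pi_s_4 + pi_s_5 = 1.

Using the first 4 balance equations plus normalization, the linear system A*pi = b is:
  [-11/15, 1/15, 1/3, 7/15, 4/15] . pi = 0
  [1/15, -4/5, 1/3, 1/5, 2/15] . pi = 0
  [2/5, 1/15, -4/5, 2/15, 1/5] . pi = 0
  [1/15, 1/5, 1/15, -13/15, 1/15] . pi = 0
  [1, 1, 1, 1, 1] . pi = 1

Solving yields:
  pi_s_1 = 5857/22086
  pi_s_2 = 1972/11043
  pi_s_3 = 820/3681
  pi_s_4 = 2141/22086
  pi_s_5 = 2612/11043

Verification (pi * P):
  5857/22086*4/15 + 1972/11043*1/15 + 820/3681*1/3 + 2141/22086*7/15 + 2612/11043*4/15 = 5857/22086 = pi_s_1  (ok)
  5857/22086*1/15 + 1972/11043*1/5 + 820/3681*1/3 + 2141/22086*1/5 + 2612/11043*2/15 = 1972/11043 = pi_s_2  (ok)
  5857/22086*2/5 + 1972/11043*1/15 + 820/3681*1/5 + 2141/22086*2/15 + 2612/11043*1/5 = 820/3681 = pi_s_3  (ok)
  5857/22086*1/15 + 1972/11043*1/5 + 820/3681*1/15 + 2141/22086*2/15 + 2612/11043*1/15 = 2141/22086 = pi_s_4  (ok)
  5857/22086*1/5 + 1972/11043*7/15 + 820/3681*1/15 + 2141/22086*1/15 + 2612/11043*1/3 = 2612/11043 = pi_s_5  (ok)

Answer: 5857/22086 1972/11043 820/3681 2141/22086 2612/11043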